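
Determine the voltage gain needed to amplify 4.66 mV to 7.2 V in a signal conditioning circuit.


Gain = Vout / Vin (converting to same units).
G = 7.2 V / 4.66 mV
G = 7200.0 mV / 4.66 mV
G = 1545.06

1545.06


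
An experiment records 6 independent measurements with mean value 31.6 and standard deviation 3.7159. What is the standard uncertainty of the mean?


The standard uncertainty for Type A evaluation is u = s / sqrt(n).
u = 3.7159 / sqrt(6)
u = 3.7159 / 2.4495
u = 1.517

1.517


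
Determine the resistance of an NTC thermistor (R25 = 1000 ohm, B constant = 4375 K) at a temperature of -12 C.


NTC thermistor equation: Rt = R25 * exp(B * (1/T - 1/T25)).
T in Kelvin: 261.15 K, T25 = 298.15 K
1/T - 1/T25 = 1/261.15 - 1/298.15 = 0.0004752
B * (1/T - 1/T25) = 4375 * 0.0004752 = 2.079
Rt = 1000 * exp(2.079) = 7996.5 ohm

7996.5 ohm


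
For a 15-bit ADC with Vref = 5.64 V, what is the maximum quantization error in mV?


The maximum quantization error is +/- LSB/2.
LSB = Vref / 2^n = 5.64 / 32768 = 0.00017212 V
Max error = LSB / 2 = 0.00017212 / 2 = 8.606e-05 V
Max error = 0.0861 mV

0.0861 mV


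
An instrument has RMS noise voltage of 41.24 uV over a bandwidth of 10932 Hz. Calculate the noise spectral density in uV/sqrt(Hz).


Noise spectral density = Vrms / sqrt(BW).
NSD = 41.24 / sqrt(10932)
NSD = 41.24 / 104.5562
NSD = 0.3944 uV/sqrt(Hz)

0.3944 uV/sqrt(Hz)


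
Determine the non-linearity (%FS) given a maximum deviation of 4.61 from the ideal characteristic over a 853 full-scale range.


Linearity error = (max deviation / full scale) * 100%.
Linearity = (4.61 / 853) * 100
Linearity = 0.54 %FS

0.54 %FS


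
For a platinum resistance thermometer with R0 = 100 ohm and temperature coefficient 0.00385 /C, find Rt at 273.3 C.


The RTD equation: Rt = R0 * (1 + alpha * T).
Rt = 100 * (1 + 0.00385 * 273.3)
Rt = 100 * (1 + 1.052205)
Rt = 100 * 2.052205
Rt = 205.22 ohm

205.22 ohm


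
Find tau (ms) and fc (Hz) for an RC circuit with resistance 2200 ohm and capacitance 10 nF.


Time constant: tau = R * C.
tau = 2200 * 1.00e-08 = 2.2e-05 s
tau = 0.022 ms
Cutoff frequency: fc = 1 / (2*pi*R*C).
fc = 1 / (2*pi*2.2e-05) = 7234.32 Hz

tau = 0.022 ms, fc = 7234.32 Hz


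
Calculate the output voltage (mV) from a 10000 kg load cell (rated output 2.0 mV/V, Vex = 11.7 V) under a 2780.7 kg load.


Vout = rated_output * Vex * (load / capacity).
Vout = 2.0 * 11.7 * (2780.7 / 10000)
Vout = 2.0 * 11.7 * 0.27807
Vout = 6.507 mV

6.507 mV


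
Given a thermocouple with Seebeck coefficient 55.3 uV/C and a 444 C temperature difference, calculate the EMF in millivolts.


The thermocouple output V = sensitivity * dT.
V = 55.3 uV/C * 444 C
V = 24553.2 uV
V = 24.553 mV

24.553 mV


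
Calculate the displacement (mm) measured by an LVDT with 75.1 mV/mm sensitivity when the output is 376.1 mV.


Displacement = Vout / sensitivity.
d = 376.1 / 75.1
d = 5.008 mm

5.008 mm


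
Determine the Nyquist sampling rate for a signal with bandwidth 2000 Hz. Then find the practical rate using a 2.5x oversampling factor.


By Nyquist theorem, fs_min = 2 * fmax.
fs_min = 2 * 2000 = 4000 Hz
Practical rate = 2.5 * fs_min = 2.5 * 4000 = 10000 Hz

fs_min = 4000 Hz, fs_practical = 10000 Hz


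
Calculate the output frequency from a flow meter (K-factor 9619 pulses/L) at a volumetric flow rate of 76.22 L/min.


Frequency = K * Q / 60 (converting L/min to L/s).
f = 9619 * 76.22 / 60
f = 733160.18 / 60
f = 12219.34 Hz

12219.34 Hz


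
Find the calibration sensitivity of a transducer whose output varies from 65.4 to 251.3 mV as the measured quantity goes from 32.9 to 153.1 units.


Sensitivity = (y2 - y1) / (x2 - x1).
S = (251.3 - 65.4) / (153.1 - 32.9)
S = 185.9 / 120.2
S = 1.5466 mV/unit

1.5466 mV/unit


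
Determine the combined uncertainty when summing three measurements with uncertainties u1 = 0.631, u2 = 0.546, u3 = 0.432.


For a sum of independent quantities, uc = sqrt(u1^2 + u2^2 + u3^2).
uc = sqrt(0.631^2 + 0.546^2 + 0.432^2)
uc = sqrt(0.398161 + 0.298116 + 0.186624)
uc = 0.9396

0.9396


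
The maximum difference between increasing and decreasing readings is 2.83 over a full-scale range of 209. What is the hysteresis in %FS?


Hysteresis = (max difference / full scale) * 100%.
H = (2.83 / 209) * 100
H = 1.354 %FS

1.354 %FS


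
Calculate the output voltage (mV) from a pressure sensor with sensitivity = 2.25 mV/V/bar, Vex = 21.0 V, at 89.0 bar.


Output = sensitivity * Vex * P.
Vout = 2.25 * 21.0 * 89.0
Vout = 47.25 * 89.0
Vout = 4205.25 mV

4205.25 mV


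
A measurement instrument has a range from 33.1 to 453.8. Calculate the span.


Span = upper range - lower range.
Span = 453.8 - (33.1)
Span = 420.7

420.7


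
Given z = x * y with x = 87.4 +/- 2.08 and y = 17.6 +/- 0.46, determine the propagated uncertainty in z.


For a product z = x*y, the relative uncertainty is:
uz/z = sqrt((ux/x)^2 + (uy/y)^2)
Relative uncertainties: ux/x = 2.08/87.4 = 0.023799
uy/y = 0.46/17.6 = 0.026136
z = 87.4 * 17.6 = 1538.2
uz = 1538.2 * sqrt(0.023799^2 + 0.026136^2) = 54.374

54.374


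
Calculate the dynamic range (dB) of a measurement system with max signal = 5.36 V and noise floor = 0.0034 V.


Dynamic range = 20 * log10(Vmax / Vnoise).
DR = 20 * log10(5.36 / 0.0034)
DR = 20 * log10(1576.47)
DR = 63.95 dB

63.95 dB


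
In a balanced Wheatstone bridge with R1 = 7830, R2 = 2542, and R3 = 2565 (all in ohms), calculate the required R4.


At balance: R1*R4 = R2*R3, so R4 = R2*R3/R1.
R4 = 2542 * 2565 / 7830
R4 = 6520230 / 7830
R4 = 832.72 ohm

832.72 ohm


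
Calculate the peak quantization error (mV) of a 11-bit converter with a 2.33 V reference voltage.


The maximum quantization error is +/- LSB/2.
LSB = Vref / 2^n = 2.33 / 2048 = 0.0011377 V
Max error = LSB / 2 = 0.0011377 / 2 = 0.00056885 V
Max error = 0.5688 mV

0.5688 mV


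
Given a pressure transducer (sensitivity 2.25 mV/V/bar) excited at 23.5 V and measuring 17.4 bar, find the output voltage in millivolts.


Output = sensitivity * Vex * P.
Vout = 2.25 * 23.5 * 17.4
Vout = 52.875 * 17.4
Vout = 920.02 mV

920.02 mV


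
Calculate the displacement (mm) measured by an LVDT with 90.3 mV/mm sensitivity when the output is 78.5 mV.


Displacement = Vout / sensitivity.
d = 78.5 / 90.3
d = 0.869 mm

0.869 mm


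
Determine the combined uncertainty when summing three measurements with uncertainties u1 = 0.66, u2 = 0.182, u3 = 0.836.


For a sum of independent quantities, uc = sqrt(u1^2 + u2^2 + u3^2).
uc = sqrt(0.66^2 + 0.182^2 + 0.836^2)
uc = sqrt(0.4356 + 0.033124 + 0.698896)
uc = 1.0806

1.0806


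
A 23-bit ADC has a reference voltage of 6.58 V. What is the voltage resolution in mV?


The resolution (LSB) of an ADC is Vref / 2^n.
LSB = 6.58 / 2^23
LSB = 6.58 / 8388608
LSB = 7.8e-07 V = 0.0007844 mV

0.0007844 mV


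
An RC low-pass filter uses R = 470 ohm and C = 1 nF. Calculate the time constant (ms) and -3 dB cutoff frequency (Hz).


Time constant: tau = R * C.
tau = 470 * 1.00e-09 = 4.7e-07 s
tau = 0.0005 ms
Cutoff frequency: fc = 1 / (2*pi*R*C).
fc = 1 / (2*pi*4.7e-07) = 338627.54 Hz

tau = 0.0005 ms, fc = 338627.54 Hz


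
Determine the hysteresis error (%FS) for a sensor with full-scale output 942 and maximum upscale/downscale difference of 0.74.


Hysteresis = (max difference / full scale) * 100%.
H = (0.74 / 942) * 100
H = 0.079 %FS

0.079 %FS


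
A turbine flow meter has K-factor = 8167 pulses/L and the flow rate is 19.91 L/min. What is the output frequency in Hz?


Frequency = K * Q / 60 (converting L/min to L/s).
f = 8167 * 19.91 / 60
f = 162604.97 / 60
f = 2710.08 Hz

2710.08 Hz


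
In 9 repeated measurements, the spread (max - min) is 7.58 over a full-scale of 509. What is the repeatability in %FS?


Repeatability = (spread / full scale) * 100%.
R = (7.58 / 509) * 100
R = 1.489 %FS

1.489 %FS


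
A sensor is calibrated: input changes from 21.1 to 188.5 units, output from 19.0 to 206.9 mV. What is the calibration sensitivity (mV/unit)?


Sensitivity = (y2 - y1) / (x2 - x1).
S = (206.9 - 19.0) / (188.5 - 21.1)
S = 187.9 / 167.4
S = 1.1225 mV/unit

1.1225 mV/unit


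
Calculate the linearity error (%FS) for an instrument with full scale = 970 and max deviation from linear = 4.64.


Linearity error = (max deviation / full scale) * 100%.
Linearity = (4.64 / 970) * 100
Linearity = 0.478 %FS

0.478 %FS


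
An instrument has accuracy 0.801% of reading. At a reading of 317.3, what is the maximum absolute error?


Absolute error = (accuracy% / 100) * reading.
Error = (0.801 / 100) * 317.3
Error = 0.00801 * 317.3
Error = 2.5416

2.5416


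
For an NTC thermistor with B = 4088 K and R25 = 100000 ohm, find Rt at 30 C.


NTC thermistor equation: Rt = R25 * exp(B * (1/T - 1/T25)).
T in Kelvin: 303.15 K, T25 = 298.15 K
1/T - 1/T25 = 1/303.15 - 1/298.15 = -5.532e-05
B * (1/T - 1/T25) = 4088 * -5.532e-05 = -0.2261
Rt = 100000 * exp(-0.2261) = 79760.2 ohm

79760.2 ohm


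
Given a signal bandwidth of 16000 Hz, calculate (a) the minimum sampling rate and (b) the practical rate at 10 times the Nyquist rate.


By Nyquist theorem, fs_min = 2 * fmax.
fs_min = 2 * 16000 = 32000 Hz
Practical rate = 10 * fs_min = 10 * 32000 = 320000 Hz

fs_min = 32000 Hz, fs_practical = 320000 Hz


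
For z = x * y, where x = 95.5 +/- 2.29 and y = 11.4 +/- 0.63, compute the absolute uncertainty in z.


For a product z = x*y, the relative uncertainty is:
uz/z = sqrt((ux/x)^2 + (uy/y)^2)
Relative uncertainties: ux/x = 2.29/95.5 = 0.023979
uy/y = 0.63/11.4 = 0.055263
z = 95.5 * 11.4 = 1088.7
uz = 1088.7 * sqrt(0.023979^2 + 0.055263^2) = 65.585

65.585


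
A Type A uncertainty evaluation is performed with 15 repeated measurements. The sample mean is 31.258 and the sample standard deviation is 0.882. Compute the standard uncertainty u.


The standard uncertainty for Type A evaluation is u = s / sqrt(n).
u = 0.882 / sqrt(15)
u = 0.882 / 3.873
u = 0.2277

0.2277


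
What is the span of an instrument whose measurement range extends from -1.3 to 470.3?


Span = upper range - lower range.
Span = 470.3 - (-1.3)
Span = 471.6

471.6


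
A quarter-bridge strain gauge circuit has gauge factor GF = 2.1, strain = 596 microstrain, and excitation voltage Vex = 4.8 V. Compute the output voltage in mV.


Quarter bridge output: Vout = (GF * epsilon * Vex) / 4.
Vout = (2.1 * 596e-6 * 4.8) / 4
Vout = 0.00600768 / 4 V
Vout = 0.00150192 V = 1.5019 mV

1.5019 mV


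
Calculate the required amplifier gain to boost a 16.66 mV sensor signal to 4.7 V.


Gain = Vout / Vin (converting to same units).
G = 4.7 V / 16.66 mV
G = 4700.0 mV / 16.66 mV
G = 282.11

282.11


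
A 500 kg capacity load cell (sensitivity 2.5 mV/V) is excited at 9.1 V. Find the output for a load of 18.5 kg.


Vout = rated_output * Vex * (load / capacity).
Vout = 2.5 * 9.1 * (18.5 / 500)
Vout = 2.5 * 9.1 * 0.037
Vout = 0.842 mV

0.842 mV


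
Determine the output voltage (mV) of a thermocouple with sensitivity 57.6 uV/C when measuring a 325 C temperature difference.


The thermocouple output V = sensitivity * dT.
V = 57.6 uV/C * 325 C
V = 18720.0 uV
V = 18.72 mV

18.72 mV


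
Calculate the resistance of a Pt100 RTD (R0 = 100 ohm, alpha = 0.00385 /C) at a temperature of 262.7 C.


The RTD equation: Rt = R0 * (1 + alpha * T).
Rt = 100 * (1 + 0.00385 * 262.7)
Rt = 100 * (1 + 1.011395)
Rt = 100 * 2.011395
Rt = 201.14 ohm

201.14 ohm


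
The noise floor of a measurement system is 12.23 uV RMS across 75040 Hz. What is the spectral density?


Noise spectral density = Vrms / sqrt(BW).
NSD = 12.23 / sqrt(75040)
NSD = 12.23 / 273.9343
NSD = 0.0446 uV/sqrt(Hz)

0.0446 uV/sqrt(Hz)


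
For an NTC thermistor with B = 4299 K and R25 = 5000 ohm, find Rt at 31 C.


NTC thermistor equation: Rt = R25 * exp(B * (1/T - 1/T25)).
T in Kelvin: 304.15 K, T25 = 298.15 K
1/T - 1/T25 = 1/304.15 - 1/298.15 = -6.617e-05
B * (1/T - 1/T25) = 4299 * -6.617e-05 = -0.2844
Rt = 5000 * exp(-0.2844) = 3762.2 ohm

3762.2 ohm


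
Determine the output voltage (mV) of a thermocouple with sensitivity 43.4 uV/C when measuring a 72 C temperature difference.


The thermocouple output V = sensitivity * dT.
V = 43.4 uV/C * 72 C
V = 3124.8 uV
V = 3.125 mV

3.125 mV


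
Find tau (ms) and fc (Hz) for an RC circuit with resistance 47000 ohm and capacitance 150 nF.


Time constant: tau = R * C.
tau = 47000 * 1.50e-07 = 0.00705 s
tau = 7.05 ms
Cutoff frequency: fc = 1 / (2*pi*R*C).
fc = 1 / (2*pi*0.00705) = 22.58 Hz

tau = 7.05 ms, fc = 22.58 Hz


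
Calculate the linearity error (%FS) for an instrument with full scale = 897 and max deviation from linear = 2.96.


Linearity error = (max deviation / full scale) * 100%.
Linearity = (2.96 / 897) * 100
Linearity = 0.33 %FS

0.33 %FS


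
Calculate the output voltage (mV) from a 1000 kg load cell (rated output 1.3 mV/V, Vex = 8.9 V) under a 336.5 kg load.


Vout = rated_output * Vex * (load / capacity).
Vout = 1.3 * 8.9 * (336.5 / 1000)
Vout = 1.3 * 8.9 * 0.3365
Vout = 3.893 mV

3.893 mV


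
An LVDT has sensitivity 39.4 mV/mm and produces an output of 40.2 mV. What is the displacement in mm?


Displacement = Vout / sensitivity.
d = 40.2 / 39.4
d = 1.02 mm

1.02 mm


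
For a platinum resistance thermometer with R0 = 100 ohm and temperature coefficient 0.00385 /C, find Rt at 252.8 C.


The RTD equation: Rt = R0 * (1 + alpha * T).
Rt = 100 * (1 + 0.00385 * 252.8)
Rt = 100 * (1 + 0.97328)
Rt = 100 * 1.97328
Rt = 197.328 ohm

197.328 ohm


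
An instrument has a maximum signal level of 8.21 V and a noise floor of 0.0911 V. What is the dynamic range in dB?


Dynamic range = 20 * log10(Vmax / Vnoise).
DR = 20 * log10(8.21 / 0.0911)
DR = 20 * log10(90.12)
DR = 39.1 dB

39.1 dB


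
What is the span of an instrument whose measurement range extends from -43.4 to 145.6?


Span = upper range - lower range.
Span = 145.6 - (-43.4)
Span = 189.0

189.0


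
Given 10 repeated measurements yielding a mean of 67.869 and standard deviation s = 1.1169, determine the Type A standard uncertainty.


The standard uncertainty for Type A evaluation is u = s / sqrt(n).
u = 1.1169 / sqrt(10)
u = 1.1169 / 3.1623
u = 0.3532

0.3532


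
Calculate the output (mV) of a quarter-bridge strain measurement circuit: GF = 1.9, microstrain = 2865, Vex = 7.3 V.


Quarter bridge output: Vout = (GF * epsilon * Vex) / 4.
Vout = (1.9 * 2865e-6 * 7.3) / 4
Vout = 0.03973755 / 4 V
Vout = 0.00993439 V = 9.9344 mV

9.9344 mV


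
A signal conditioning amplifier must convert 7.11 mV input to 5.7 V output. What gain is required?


Gain = Vout / Vin (converting to same units).
G = 5.7 V / 7.11 mV
G = 5700.0 mV / 7.11 mV
G = 801.69

801.69


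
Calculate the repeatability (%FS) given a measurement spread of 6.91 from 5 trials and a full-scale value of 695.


Repeatability = (spread / full scale) * 100%.
R = (6.91 / 695) * 100
R = 0.994 %FS

0.994 %FS


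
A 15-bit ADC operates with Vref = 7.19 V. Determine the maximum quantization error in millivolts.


The maximum quantization error is +/- LSB/2.
LSB = Vref / 2^n = 7.19 / 32768 = 0.00021942 V
Max error = LSB / 2 = 0.00021942 / 2 = 0.00010971 V
Max error = 0.1097 mV

0.1097 mV


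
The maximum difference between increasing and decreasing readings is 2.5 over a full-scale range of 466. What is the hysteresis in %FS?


Hysteresis = (max difference / full scale) * 100%.
H = (2.5 / 466) * 100
H = 0.536 %FS

0.536 %FS


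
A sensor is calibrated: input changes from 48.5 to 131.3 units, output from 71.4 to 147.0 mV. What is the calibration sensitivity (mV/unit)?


Sensitivity = (y2 - y1) / (x2 - x1).
S = (147.0 - 71.4) / (131.3 - 48.5)
S = 75.6 / 82.8
S = 0.913 mV/unit

0.913 mV/unit


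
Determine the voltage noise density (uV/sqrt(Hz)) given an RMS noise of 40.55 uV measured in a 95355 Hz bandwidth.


Noise spectral density = Vrms / sqrt(BW).
NSD = 40.55 / sqrt(95355)
NSD = 40.55 / 308.796
NSD = 0.1313 uV/sqrt(Hz)

0.1313 uV/sqrt(Hz)


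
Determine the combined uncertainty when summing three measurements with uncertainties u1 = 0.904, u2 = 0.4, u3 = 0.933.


For a sum of independent quantities, uc = sqrt(u1^2 + u2^2 + u3^2).
uc = sqrt(0.904^2 + 0.4^2 + 0.933^2)
uc = sqrt(0.817216 + 0.16 + 0.870489)
uc = 1.3593

1.3593


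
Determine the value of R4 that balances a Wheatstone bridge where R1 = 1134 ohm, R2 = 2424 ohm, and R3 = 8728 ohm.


At balance: R1*R4 = R2*R3, so R4 = R2*R3/R1.
R4 = 2424 * 8728 / 1134
R4 = 21156672 / 1134
R4 = 18656.68 ohm

18656.68 ohm


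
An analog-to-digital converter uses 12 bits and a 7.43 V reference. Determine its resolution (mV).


The resolution (LSB) of an ADC is Vref / 2^n.
LSB = 7.43 / 2^12
LSB = 7.43 / 4096
LSB = 0.00181396 V = 1.81396484 mV

1.81396484 mV


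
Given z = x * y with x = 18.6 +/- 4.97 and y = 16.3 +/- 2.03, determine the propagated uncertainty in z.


For a product z = x*y, the relative uncertainty is:
uz/z = sqrt((ux/x)^2 + (uy/y)^2)
Relative uncertainties: ux/x = 4.97/18.6 = 0.267204
uy/y = 2.03/16.3 = 0.12454
z = 18.6 * 16.3 = 303.2
uz = 303.2 * sqrt(0.267204^2 + 0.12454^2) = 89.378

89.378


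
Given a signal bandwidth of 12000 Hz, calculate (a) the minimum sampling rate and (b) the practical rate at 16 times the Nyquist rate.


By Nyquist theorem, fs_min = 2 * fmax.
fs_min = 2 * 12000 = 24000 Hz
Practical rate = 16 * fs_min = 16 * 24000 = 384000 Hz

fs_min = 24000 Hz, fs_practical = 384000 Hz


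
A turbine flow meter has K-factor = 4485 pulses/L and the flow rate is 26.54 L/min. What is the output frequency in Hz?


Frequency = K * Q / 60 (converting L/min to L/s).
f = 4485 * 26.54 / 60
f = 119031.9 / 60
f = 1983.87 Hz

1983.87 Hz


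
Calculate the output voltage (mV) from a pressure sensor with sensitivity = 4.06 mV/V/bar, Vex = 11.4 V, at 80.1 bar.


Output = sensitivity * Vex * P.
Vout = 4.06 * 11.4 * 80.1
Vout = 46.284 * 80.1
Vout = 3707.35 mV

3707.35 mV


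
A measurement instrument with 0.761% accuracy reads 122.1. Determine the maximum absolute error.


Absolute error = (accuracy% / 100) * reading.
Error = (0.761 / 100) * 122.1
Error = 0.00761 * 122.1
Error = 0.9292

0.9292


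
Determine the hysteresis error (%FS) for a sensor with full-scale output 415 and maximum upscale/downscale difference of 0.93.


Hysteresis = (max difference / full scale) * 100%.
H = (0.93 / 415) * 100
H = 0.224 %FS

0.224 %FS


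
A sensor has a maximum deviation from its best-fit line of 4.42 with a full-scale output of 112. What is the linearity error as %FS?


Linearity error = (max deviation / full scale) * 100%.
Linearity = (4.42 / 112) * 100
Linearity = 3.946 %FS

3.946 %FS


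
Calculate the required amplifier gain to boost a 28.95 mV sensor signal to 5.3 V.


Gain = Vout / Vin (converting to same units).
G = 5.3 V / 28.95 mV
G = 5300.0 mV / 28.95 mV
G = 183.07

183.07


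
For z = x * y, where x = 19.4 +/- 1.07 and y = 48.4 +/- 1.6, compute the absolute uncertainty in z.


For a product z = x*y, the relative uncertainty is:
uz/z = sqrt((ux/x)^2 + (uy/y)^2)
Relative uncertainties: ux/x = 1.07/19.4 = 0.055155
uy/y = 1.6/48.4 = 0.033058
z = 19.4 * 48.4 = 939.0
uz = 939.0 * sqrt(0.055155^2 + 0.033058^2) = 60.378

60.378


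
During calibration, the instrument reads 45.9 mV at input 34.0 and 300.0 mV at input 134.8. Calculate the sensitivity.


Sensitivity = (y2 - y1) / (x2 - x1).
S = (300.0 - 45.9) / (134.8 - 34.0)
S = 254.1 / 100.8
S = 2.5208 mV/unit

2.5208 mV/unit


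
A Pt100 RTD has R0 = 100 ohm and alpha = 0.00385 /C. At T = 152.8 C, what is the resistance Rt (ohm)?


The RTD equation: Rt = R0 * (1 + alpha * T).
Rt = 100 * (1 + 0.00385 * 152.8)
Rt = 100 * (1 + 0.58828)
Rt = 100 * 1.58828
Rt = 158.828 ohm

158.828 ohm


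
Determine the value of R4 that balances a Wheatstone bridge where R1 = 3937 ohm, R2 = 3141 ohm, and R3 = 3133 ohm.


At balance: R1*R4 = R2*R3, so R4 = R2*R3/R1.
R4 = 3141 * 3133 / 3937
R4 = 9840753 / 3937
R4 = 2499.56 ohm

2499.56 ohm


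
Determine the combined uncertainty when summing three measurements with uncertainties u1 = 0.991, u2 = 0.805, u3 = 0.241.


For a sum of independent quantities, uc = sqrt(u1^2 + u2^2 + u3^2).
uc = sqrt(0.991^2 + 0.805^2 + 0.241^2)
uc = sqrt(0.982081 + 0.648025 + 0.058081)
uc = 1.2993

1.2993


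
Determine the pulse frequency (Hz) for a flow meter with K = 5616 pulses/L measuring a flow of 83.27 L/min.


Frequency = K * Q / 60 (converting L/min to L/s).
f = 5616 * 83.27 / 60
f = 467644.32 / 60
f = 7794.07 Hz

7794.07 Hz


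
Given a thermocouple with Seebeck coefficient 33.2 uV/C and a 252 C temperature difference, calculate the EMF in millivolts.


The thermocouple output V = sensitivity * dT.
V = 33.2 uV/C * 252 C
V = 8366.4 uV
V = 8.366 mV

8.366 mV


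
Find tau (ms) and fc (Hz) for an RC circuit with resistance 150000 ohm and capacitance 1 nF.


Time constant: tau = R * C.
tau = 150000 * 1.00e-09 = 0.00015 s
tau = 0.15 ms
Cutoff frequency: fc = 1 / (2*pi*R*C).
fc = 1 / (2*pi*0.00015) = 1061.03 Hz

tau = 0.15 ms, fc = 1061.03 Hz


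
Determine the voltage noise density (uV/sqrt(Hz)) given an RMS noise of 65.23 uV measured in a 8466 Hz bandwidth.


Noise spectral density = Vrms / sqrt(BW).
NSD = 65.23 / sqrt(8466)
NSD = 65.23 / 92.0109
NSD = 0.7089 uV/sqrt(Hz)

0.7089 uV/sqrt(Hz)


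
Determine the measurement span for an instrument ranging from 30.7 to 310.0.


Span = upper range - lower range.
Span = 310.0 - (30.7)
Span = 279.3

279.3


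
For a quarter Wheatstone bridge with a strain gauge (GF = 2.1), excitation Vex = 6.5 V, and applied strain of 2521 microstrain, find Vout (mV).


Quarter bridge output: Vout = (GF * epsilon * Vex) / 4.
Vout = (2.1 * 2521e-6 * 6.5) / 4
Vout = 0.03441165 / 4 V
Vout = 0.00860291 V = 8.6029 mV

8.6029 mV


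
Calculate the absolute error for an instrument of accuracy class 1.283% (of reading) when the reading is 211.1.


Absolute error = (accuracy% / 100) * reading.
Error = (1.283 / 100) * 211.1
Error = 0.01283 * 211.1
Error = 2.7084

2.7084


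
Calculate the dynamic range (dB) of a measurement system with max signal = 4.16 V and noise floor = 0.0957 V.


Dynamic range = 20 * log10(Vmax / Vnoise).
DR = 20 * log10(4.16 / 0.0957)
DR = 20 * log10(43.47)
DR = 32.76 dB

32.76 dB


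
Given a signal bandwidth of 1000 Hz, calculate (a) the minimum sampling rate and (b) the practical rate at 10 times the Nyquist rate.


By Nyquist theorem, fs_min = 2 * fmax.
fs_min = 2 * 1000 = 2000 Hz
Practical rate = 10 * fs_min = 10 * 2000 = 20000 Hz

fs_min = 2000 Hz, fs_practical = 20000 Hz


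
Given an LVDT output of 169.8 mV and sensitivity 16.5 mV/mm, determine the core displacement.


Displacement = Vout / sensitivity.
d = 169.8 / 16.5
d = 10.291 mm

10.291 mm


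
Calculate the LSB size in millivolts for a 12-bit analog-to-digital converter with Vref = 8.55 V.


The resolution (LSB) of an ADC is Vref / 2^n.
LSB = 8.55 / 2^12
LSB = 8.55 / 4096
LSB = 0.0020874 V = 2.08740234 mV

2.08740234 mV


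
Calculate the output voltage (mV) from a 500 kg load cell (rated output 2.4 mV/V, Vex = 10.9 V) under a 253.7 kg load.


Vout = rated_output * Vex * (load / capacity).
Vout = 2.4 * 10.9 * (253.7 / 500)
Vout = 2.4 * 10.9 * 0.5074
Vout = 13.274 mV

13.274 mV


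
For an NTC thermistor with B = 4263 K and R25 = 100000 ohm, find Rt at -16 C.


NTC thermistor equation: Rt = R25 * exp(B * (1/T - 1/T25)).
T in Kelvin: 257.15 K, T25 = 298.15 K
1/T - 1/T25 = 1/257.15 - 1/298.15 = 0.00053476
B * (1/T - 1/T25) = 4263 * 0.00053476 = 2.2797
Rt = 100000 * exp(2.2797) = 977375.5 ohm

977375.5 ohm


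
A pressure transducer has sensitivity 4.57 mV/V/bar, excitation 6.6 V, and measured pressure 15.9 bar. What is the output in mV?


Output = sensitivity * Vex * P.
Vout = 4.57 * 6.6 * 15.9
Vout = 30.162 * 15.9
Vout = 479.58 mV

479.58 mV


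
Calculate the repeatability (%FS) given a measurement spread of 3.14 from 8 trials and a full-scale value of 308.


Repeatability = (spread / full scale) * 100%.
R = (3.14 / 308) * 100
R = 1.019 %FS

1.019 %FS


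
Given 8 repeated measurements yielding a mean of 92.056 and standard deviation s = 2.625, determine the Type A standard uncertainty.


The standard uncertainty for Type A evaluation is u = s / sqrt(n).
u = 2.625 / sqrt(8)
u = 2.625 / 2.8284
u = 0.9281

0.9281


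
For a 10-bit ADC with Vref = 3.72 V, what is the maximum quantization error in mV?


The maximum quantization error is +/- LSB/2.
LSB = Vref / 2^n = 3.72 / 1024 = 0.00363281 V
Max error = LSB / 2 = 0.00363281 / 2 = 0.00181641 V
Max error = 1.8164 mV

1.8164 mV


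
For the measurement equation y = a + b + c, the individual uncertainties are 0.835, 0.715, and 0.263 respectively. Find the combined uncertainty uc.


For a sum of independent quantities, uc = sqrt(u1^2 + u2^2 + u3^2).
uc = sqrt(0.835^2 + 0.715^2 + 0.263^2)
uc = sqrt(0.697225 + 0.511225 + 0.069169)
uc = 1.1303

1.1303


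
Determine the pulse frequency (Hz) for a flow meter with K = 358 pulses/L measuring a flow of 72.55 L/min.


Frequency = K * Q / 60 (converting L/min to L/s).
f = 358 * 72.55 / 60
f = 25972.9 / 60
f = 432.88 Hz

432.88 Hz


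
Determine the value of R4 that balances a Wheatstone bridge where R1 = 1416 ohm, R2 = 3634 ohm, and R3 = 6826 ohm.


At balance: R1*R4 = R2*R3, so R4 = R2*R3/R1.
R4 = 3634 * 6826 / 1416
R4 = 24805684 / 1416
R4 = 17518.14 ohm

17518.14 ohm


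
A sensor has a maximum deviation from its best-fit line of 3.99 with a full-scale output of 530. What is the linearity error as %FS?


Linearity error = (max deviation / full scale) * 100%.
Linearity = (3.99 / 530) * 100
Linearity = 0.753 %FS

0.753 %FS


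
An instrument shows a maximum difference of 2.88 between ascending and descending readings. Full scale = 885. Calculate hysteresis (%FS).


Hysteresis = (max difference / full scale) * 100%.
H = (2.88 / 885) * 100
H = 0.325 %FS

0.325 %FS


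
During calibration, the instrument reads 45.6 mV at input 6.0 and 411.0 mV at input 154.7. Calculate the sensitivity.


Sensitivity = (y2 - y1) / (x2 - x1).
S = (411.0 - 45.6) / (154.7 - 6.0)
S = 365.4 / 148.7
S = 2.4573 mV/unit

2.4573 mV/unit


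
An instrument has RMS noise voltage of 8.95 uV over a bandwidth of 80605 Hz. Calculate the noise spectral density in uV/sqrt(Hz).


Noise spectral density = Vrms / sqrt(BW).
NSD = 8.95 / sqrt(80605)
NSD = 8.95 / 283.9102
NSD = 0.0315 uV/sqrt(Hz)

0.0315 uV/sqrt(Hz)


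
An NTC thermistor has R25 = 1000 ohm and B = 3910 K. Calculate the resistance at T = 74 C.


NTC thermistor equation: Rt = R25 * exp(B * (1/T - 1/T25)).
T in Kelvin: 347.15 K, T25 = 298.15 K
1/T - 1/T25 = 1/347.15 - 1/298.15 = -0.00047342
B * (1/T - 1/T25) = 3910 * -0.00047342 = -1.8511
Rt = 1000 * exp(-1.8511) = 157.1 ohm

157.1 ohm


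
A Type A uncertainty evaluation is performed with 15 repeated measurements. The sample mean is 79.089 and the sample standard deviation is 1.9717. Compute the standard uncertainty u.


The standard uncertainty for Type A evaluation is u = s / sqrt(n).
u = 1.9717 / sqrt(15)
u = 1.9717 / 3.873
u = 0.5091

0.5091


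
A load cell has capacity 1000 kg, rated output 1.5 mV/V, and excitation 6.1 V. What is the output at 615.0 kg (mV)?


Vout = rated_output * Vex * (load / capacity).
Vout = 1.5 * 6.1 * (615.0 / 1000)
Vout = 1.5 * 6.1 * 0.615
Vout = 5.627 mV

5.627 mV


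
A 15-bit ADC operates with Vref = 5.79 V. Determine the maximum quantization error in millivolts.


The maximum quantization error is +/- LSB/2.
LSB = Vref / 2^n = 5.79 / 32768 = 0.0001767 V
Max error = LSB / 2 = 0.0001767 / 2 = 8.835e-05 V
Max error = 0.0883 mV

0.0883 mV


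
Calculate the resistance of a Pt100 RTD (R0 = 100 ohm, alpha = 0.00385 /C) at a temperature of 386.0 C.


The RTD equation: Rt = R0 * (1 + alpha * T).
Rt = 100 * (1 + 0.00385 * 386.0)
Rt = 100 * (1 + 1.4861)
Rt = 100 * 2.4861
Rt = 248.61 ohm

248.61 ohm


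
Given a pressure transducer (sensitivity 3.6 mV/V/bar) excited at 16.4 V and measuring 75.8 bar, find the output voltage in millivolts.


Output = sensitivity * Vex * P.
Vout = 3.6 * 16.4 * 75.8
Vout = 59.04 * 75.8
Vout = 4475.23 mV

4475.23 mV


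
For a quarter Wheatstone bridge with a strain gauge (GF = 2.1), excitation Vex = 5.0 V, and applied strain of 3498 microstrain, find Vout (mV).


Quarter bridge output: Vout = (GF * epsilon * Vex) / 4.
Vout = (2.1 * 3498e-6 * 5.0) / 4
Vout = 0.036729 / 4 V
Vout = 0.00918225 V = 9.1822 mV

9.1822 mV


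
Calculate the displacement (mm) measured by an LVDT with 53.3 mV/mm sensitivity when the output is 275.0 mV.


Displacement = Vout / sensitivity.
d = 275.0 / 53.3
d = 5.159 mm

5.159 mm


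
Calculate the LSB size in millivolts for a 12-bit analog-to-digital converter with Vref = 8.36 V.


The resolution (LSB) of an ADC is Vref / 2^n.
LSB = 8.36 / 2^12
LSB = 8.36 / 4096
LSB = 0.00204102 V = 2.04101562 mV

2.04101562 mV


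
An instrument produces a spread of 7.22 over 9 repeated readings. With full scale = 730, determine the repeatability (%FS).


Repeatability = (spread / full scale) * 100%.
R = (7.22 / 730) * 100
R = 0.989 %FS

0.989 %FS


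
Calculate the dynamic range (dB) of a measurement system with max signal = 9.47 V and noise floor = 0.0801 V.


Dynamic range = 20 * log10(Vmax / Vnoise).
DR = 20 * log10(9.47 / 0.0801)
DR = 20 * log10(118.23)
DR = 41.45 dB

41.45 dB


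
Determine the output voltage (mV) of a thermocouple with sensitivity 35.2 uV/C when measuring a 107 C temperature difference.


The thermocouple output V = sensitivity * dT.
V = 35.2 uV/C * 107 C
V = 3766.4 uV
V = 3.766 mV

3.766 mV


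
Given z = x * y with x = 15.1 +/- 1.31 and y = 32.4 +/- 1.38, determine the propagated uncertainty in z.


For a product z = x*y, the relative uncertainty is:
uz/z = sqrt((ux/x)^2 + (uy/y)^2)
Relative uncertainties: ux/x = 1.31/15.1 = 0.086755
uy/y = 1.38/32.4 = 0.042593
z = 15.1 * 32.4 = 489.2
uz = 489.2 * sqrt(0.086755^2 + 0.042593^2) = 47.283

47.283


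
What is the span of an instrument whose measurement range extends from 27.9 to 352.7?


Span = upper range - lower range.
Span = 352.7 - (27.9)
Span = 324.8

324.8


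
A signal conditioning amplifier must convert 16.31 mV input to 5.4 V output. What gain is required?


Gain = Vout / Vin (converting to same units).
G = 5.4 V / 16.31 mV
G = 5400.0 mV / 16.31 mV
G = 331.09

331.09


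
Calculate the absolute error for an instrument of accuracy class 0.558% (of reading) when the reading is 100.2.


Absolute error = (accuracy% / 100) * reading.
Error = (0.558 / 100) * 100.2
Error = 0.00558 * 100.2
Error = 0.5591

0.5591


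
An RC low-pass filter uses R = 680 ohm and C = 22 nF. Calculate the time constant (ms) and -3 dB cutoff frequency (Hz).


Time constant: tau = R * C.
tau = 680 * 2.20e-08 = 1.496e-05 s
tau = 0.015 ms
Cutoff frequency: fc = 1 / (2*pi*R*C).
fc = 1 / (2*pi*1.496e-05) = 10638.7 Hz

tau = 0.015 ms, fc = 10638.7 Hz


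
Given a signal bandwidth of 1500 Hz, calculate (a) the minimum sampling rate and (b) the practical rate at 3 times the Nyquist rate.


By Nyquist theorem, fs_min = 2 * fmax.
fs_min = 2 * 1500 = 3000 Hz
Practical rate = 3 * fs_min = 3 * 3000 = 9000 Hz

fs_min = 3000 Hz, fs_practical = 9000 Hz


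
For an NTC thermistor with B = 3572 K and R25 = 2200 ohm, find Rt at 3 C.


NTC thermistor equation: Rt = R25 * exp(B * (1/T - 1/T25)).
T in Kelvin: 276.15 K, T25 = 298.15 K
1/T - 1/T25 = 1/276.15 - 1/298.15 = 0.0002672
B * (1/T - 1/T25) = 3572 * 0.0002672 = 0.9545
Rt = 2200 * exp(0.9545) = 5713.9 ohm

5713.9 ohm


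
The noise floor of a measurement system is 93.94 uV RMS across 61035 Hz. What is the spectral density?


Noise spectral density = Vrms / sqrt(BW).
NSD = 93.94 / sqrt(61035)
NSD = 93.94 / 247.0526
NSD = 0.3802 uV/sqrt(Hz)

0.3802 uV/sqrt(Hz)


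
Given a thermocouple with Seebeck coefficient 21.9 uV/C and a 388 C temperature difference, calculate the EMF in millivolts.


The thermocouple output V = sensitivity * dT.
V = 21.9 uV/C * 388 C
V = 8497.2 uV
V = 8.497 mV

8.497 mV


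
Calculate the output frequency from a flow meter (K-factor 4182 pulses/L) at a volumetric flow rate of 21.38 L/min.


Frequency = K * Q / 60 (converting L/min to L/s).
f = 4182 * 21.38 / 60
f = 89411.16 / 60
f = 1490.19 Hz

1490.19 Hz


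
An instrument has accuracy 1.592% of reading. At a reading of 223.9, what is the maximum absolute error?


Absolute error = (accuracy% / 100) * reading.
Error = (1.592 / 100) * 223.9
Error = 0.01592 * 223.9
Error = 3.5645

3.5645


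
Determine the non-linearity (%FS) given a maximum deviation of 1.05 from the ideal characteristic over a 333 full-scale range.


Linearity error = (max deviation / full scale) * 100%.
Linearity = (1.05 / 333) * 100
Linearity = 0.315 %FS

0.315 %FS


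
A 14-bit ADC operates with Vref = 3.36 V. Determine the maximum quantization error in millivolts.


The maximum quantization error is +/- LSB/2.
LSB = Vref / 2^n = 3.36 / 16384 = 0.00020508 V
Max error = LSB / 2 = 0.00020508 / 2 = 0.00010254 V
Max error = 0.1025 mV

0.1025 mV


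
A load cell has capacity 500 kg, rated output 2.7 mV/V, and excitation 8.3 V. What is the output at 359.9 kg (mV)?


Vout = rated_output * Vex * (load / capacity).
Vout = 2.7 * 8.3 * (359.9 / 500)
Vout = 2.7 * 8.3 * 0.7198
Vout = 16.131 mV

16.131 mV


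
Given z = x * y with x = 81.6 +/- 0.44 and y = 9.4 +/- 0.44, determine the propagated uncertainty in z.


For a product z = x*y, the relative uncertainty is:
uz/z = sqrt((ux/x)^2 + (uy/y)^2)
Relative uncertainties: ux/x = 0.44/81.6 = 0.005392
uy/y = 0.44/9.4 = 0.046809
z = 81.6 * 9.4 = 767.0
uz = 767.0 * sqrt(0.005392^2 + 0.046809^2) = 36.141

36.141


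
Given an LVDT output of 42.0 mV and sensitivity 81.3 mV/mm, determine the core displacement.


Displacement = Vout / sensitivity.
d = 42.0 / 81.3
d = 0.517 mm

0.517 mm


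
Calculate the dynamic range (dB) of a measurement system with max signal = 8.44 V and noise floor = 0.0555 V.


Dynamic range = 20 * log10(Vmax / Vnoise).
DR = 20 * log10(8.44 / 0.0555)
DR = 20 * log10(152.07)
DR = 43.64 dB

43.64 dB


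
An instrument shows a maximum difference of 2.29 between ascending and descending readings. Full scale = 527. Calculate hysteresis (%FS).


Hysteresis = (max difference / full scale) * 100%.
H = (2.29 / 527) * 100
H = 0.435 %FS

0.435 %FS


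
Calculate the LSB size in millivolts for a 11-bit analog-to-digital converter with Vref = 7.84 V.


The resolution (LSB) of an ADC is Vref / 2^n.
LSB = 7.84 / 2^11
LSB = 7.84 / 2048
LSB = 0.00382812 V = 3.828125 mV

3.828125 mV


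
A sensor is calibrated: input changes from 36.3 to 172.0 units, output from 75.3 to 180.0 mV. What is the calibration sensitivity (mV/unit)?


Sensitivity = (y2 - y1) / (x2 - x1).
S = (180.0 - 75.3) / (172.0 - 36.3)
S = 104.7 / 135.7
S = 0.7716 mV/unit

0.7716 mV/unit


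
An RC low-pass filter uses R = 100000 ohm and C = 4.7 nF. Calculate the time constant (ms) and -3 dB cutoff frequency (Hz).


Time constant: tau = R * C.
tau = 100000 * 4.70e-09 = 0.00047 s
tau = 0.47 ms
Cutoff frequency: fc = 1 / (2*pi*R*C).
fc = 1 / (2*pi*0.00047) = 338.63 Hz

tau = 0.47 ms, fc = 338.63 Hz


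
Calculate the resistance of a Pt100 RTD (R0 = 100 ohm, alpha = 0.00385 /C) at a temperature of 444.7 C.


The RTD equation: Rt = R0 * (1 + alpha * T).
Rt = 100 * (1 + 0.00385 * 444.7)
Rt = 100 * (1 + 1.712095)
Rt = 100 * 2.712095
Rt = 271.209 ohm

271.209 ohm


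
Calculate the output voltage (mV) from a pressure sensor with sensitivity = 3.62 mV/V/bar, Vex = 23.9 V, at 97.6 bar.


Output = sensitivity * Vex * P.
Vout = 3.62 * 23.9 * 97.6
Vout = 86.518 * 97.6
Vout = 8444.16 mV

8444.16 mV


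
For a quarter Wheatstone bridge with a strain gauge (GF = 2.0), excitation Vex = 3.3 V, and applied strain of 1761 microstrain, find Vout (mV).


Quarter bridge output: Vout = (GF * epsilon * Vex) / 4.
Vout = (2.0 * 1761e-6 * 3.3) / 4
Vout = 0.0116226 / 4 V
Vout = 0.00290565 V = 2.9056 mV

2.9056 mV


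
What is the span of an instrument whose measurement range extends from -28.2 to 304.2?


Span = upper range - lower range.
Span = 304.2 - (-28.2)
Span = 332.4

332.4


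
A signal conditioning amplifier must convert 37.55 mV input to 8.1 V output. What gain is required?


Gain = Vout / Vin (converting to same units).
G = 8.1 V / 37.55 mV
G = 8100.0 mV / 37.55 mV
G = 215.71

215.71


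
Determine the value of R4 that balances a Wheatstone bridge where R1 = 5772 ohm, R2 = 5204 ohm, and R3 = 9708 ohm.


At balance: R1*R4 = R2*R3, so R4 = R2*R3/R1.
R4 = 5204 * 9708 / 5772
R4 = 50520432 / 5772
R4 = 8752.67 ohm

8752.67 ohm


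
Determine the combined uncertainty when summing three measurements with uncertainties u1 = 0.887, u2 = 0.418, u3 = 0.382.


For a sum of independent quantities, uc = sqrt(u1^2 + u2^2 + u3^2).
uc = sqrt(0.887^2 + 0.418^2 + 0.382^2)
uc = sqrt(0.786769 + 0.174724 + 0.145924)
uc = 1.0523

1.0523


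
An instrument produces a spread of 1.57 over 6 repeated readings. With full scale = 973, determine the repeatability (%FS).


Repeatability = (spread / full scale) * 100%.
R = (1.57 / 973) * 100
R = 0.161 %FS

0.161 %FS


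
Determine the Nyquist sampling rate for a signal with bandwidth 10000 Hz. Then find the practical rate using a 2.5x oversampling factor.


By Nyquist theorem, fs_min = 2 * fmax.
fs_min = 2 * 10000 = 20000 Hz
Practical rate = 2.5 * fs_min = 2.5 * 20000 = 50000 Hz

fs_min = 20000 Hz, fs_practical = 50000 Hz


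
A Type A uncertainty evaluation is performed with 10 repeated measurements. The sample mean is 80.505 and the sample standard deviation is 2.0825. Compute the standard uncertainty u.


The standard uncertainty for Type A evaluation is u = s / sqrt(n).
u = 2.0825 / sqrt(10)
u = 2.0825 / 3.1623
u = 0.6585

0.6585


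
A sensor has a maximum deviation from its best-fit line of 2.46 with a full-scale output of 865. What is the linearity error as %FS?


Linearity error = (max deviation / full scale) * 100%.
Linearity = (2.46 / 865) * 100
Linearity = 0.284 %FS

0.284 %FS


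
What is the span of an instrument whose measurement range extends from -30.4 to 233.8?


Span = upper range - lower range.
Span = 233.8 - (-30.4)
Span = 264.2

264.2


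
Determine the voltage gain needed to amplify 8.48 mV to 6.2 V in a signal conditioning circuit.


Gain = Vout / Vin (converting to same units).
G = 6.2 V / 8.48 mV
G = 6200.0 mV / 8.48 mV
G = 731.13

731.13


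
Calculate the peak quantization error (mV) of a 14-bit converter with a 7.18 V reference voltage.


The maximum quantization error is +/- LSB/2.
LSB = Vref / 2^n = 7.18 / 16384 = 0.00043823 V
Max error = LSB / 2 = 0.00043823 / 2 = 0.00021912 V
Max error = 0.2191 mV

0.2191 mV


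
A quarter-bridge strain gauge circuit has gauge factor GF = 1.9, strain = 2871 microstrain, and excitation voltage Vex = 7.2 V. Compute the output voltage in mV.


Quarter bridge output: Vout = (GF * epsilon * Vex) / 4.
Vout = (1.9 * 2871e-6 * 7.2) / 4
Vout = 0.03927528 / 4 V
Vout = 0.00981882 V = 9.8188 mV

9.8188 mV


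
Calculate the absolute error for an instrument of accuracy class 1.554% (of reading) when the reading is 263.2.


Absolute error = (accuracy% / 100) * reading.
Error = (1.554 / 100) * 263.2
Error = 0.01554 * 263.2
Error = 4.0901

4.0901


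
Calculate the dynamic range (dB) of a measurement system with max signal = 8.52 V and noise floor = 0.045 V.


Dynamic range = 20 * log10(Vmax / Vnoise).
DR = 20 * log10(8.52 / 0.045)
DR = 20 * log10(189.33)
DR = 45.54 dB

45.54 dB
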